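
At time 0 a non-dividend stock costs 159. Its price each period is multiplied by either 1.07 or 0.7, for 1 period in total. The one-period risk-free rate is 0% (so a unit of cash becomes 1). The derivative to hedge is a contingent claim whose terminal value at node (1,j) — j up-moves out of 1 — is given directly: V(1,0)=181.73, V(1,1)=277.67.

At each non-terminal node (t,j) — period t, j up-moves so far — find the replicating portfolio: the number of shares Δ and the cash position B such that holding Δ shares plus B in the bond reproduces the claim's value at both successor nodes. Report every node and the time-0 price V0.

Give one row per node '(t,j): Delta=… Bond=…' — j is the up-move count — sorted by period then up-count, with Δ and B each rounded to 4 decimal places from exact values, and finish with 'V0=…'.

(0,0): Delta=1.6308 Bond=0.2219
V0=259.5192

Risk-neutral probability p* = (R−d)/(u−d) = (1−0.7)/(1.07−0.7) = 0.8108.
Terminal values V(1,·): V(1,0)=181.7300, V(1,1)=277.6700
Node (0,0) S=159.0000: V=(p*·277.6700+(1−p*)·181.7300)/1=259.5192; Δ=(277.6700−181.7300)/(170.1300−111.3000)=1.6308; B=V−Δ·S=0.2219
Check: Δ(0,0)·S0 + B(0,0) = 259.5192 = V0.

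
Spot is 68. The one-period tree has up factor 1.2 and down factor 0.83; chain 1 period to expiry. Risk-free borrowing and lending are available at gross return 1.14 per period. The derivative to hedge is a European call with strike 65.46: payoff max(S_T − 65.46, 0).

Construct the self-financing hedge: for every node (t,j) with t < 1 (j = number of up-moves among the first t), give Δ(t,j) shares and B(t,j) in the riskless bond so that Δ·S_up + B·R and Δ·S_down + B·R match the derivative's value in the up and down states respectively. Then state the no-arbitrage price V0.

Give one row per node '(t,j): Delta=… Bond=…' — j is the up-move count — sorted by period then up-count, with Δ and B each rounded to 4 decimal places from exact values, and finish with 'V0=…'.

Since d<R<u, set p* = (R−d)/(u−d) = 0.8378; price each node as the discounted p*-expectation of its children.
Terminal payoffs: V(1,0)=0.0000, V(1,1)=16.1400
(0,0): S=68.0000. Δ = (V_up−V_dn)/(S_up−S_dn) = (16.1400−0.0000)/(81.6000−56.4400) = 0.6415. V = [p*·16.1400 + (1−p*)·0.0000]/1.14 = 11.8620. B = V − Δ·S = -31.7596.
Root portfolio cost Δ·68+B reproduces V0=11.8620.

(0,0): Delta=0.6415 Bond=-31.7596
V0=11.8620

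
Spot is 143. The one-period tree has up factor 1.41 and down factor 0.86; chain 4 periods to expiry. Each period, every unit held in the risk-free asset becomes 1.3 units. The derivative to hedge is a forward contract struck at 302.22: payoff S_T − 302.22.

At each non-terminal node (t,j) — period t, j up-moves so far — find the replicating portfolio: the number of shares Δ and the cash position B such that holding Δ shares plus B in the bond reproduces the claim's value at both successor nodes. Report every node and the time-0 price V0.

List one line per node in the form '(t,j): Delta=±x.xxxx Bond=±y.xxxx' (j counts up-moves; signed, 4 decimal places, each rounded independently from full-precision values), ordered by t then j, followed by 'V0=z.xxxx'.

(0,0): Delta=1.0000 Bond=-105.8156
(1,0): Delta=1.0000 Bond=-137.5603
(1,1): Delta=1.0000 Bond=-137.5603
(2,0): Delta=1.0000 Bond=-178.8284
(2,1): Delta=1.0000 Bond=-178.8284
(2,2): Delta=1.0000 Bond=-178.8284
(3,0): Delta=1.0000 Bond=-232.4769
(3,1): Delta=1.0000 Bond=-232.4769
(3,2): Delta=1.0000 Bond=-232.4769
(3,3): Delta=1.0000 Bond=-232.4769
V0=37.1844

Under the risk-neutral measure, an up-move has probability p* = (R−d)/(u−d) = 0.8000 and values discount at R = 1.3.
At expiry t=4: V(4,0)=-223.9978, V(4,1)=-173.9720, V(4,2)=-91.9530, V(4,3)=42.5201, V(4,4)=262.9935
  t=3,j=0: stock 90.9560 → up 128.2480 (V=-173.9720), down 78.2222 (V=-223.9978). Price -141.5209; hedge Δ=1.0000, bond B=-232.4769.
  t=3,j=1: stock 149.1255 → up 210.2670 (V=-91.9530), down 128.2480 (V=-173.9720). Price -83.3514; hedge Δ=1.0000, bond B=-232.4769.
  t=3,j=2: stock 244.4965 → up 344.7401 (V=42.5201), down 210.2670 (V=-91.9530). Price 12.0196; hedge Δ=1.0000, bond B=-232.4769.
  t=3,j=3: stock 400.8606 → up 565.2135 (V=262.9935), down 344.7401 (V=42.5201). Price 168.3837; hedge Δ=1.0000, bond B=-232.4769.
  t=2,j=0: stock 105.7628 → up 149.1255 (V=-83.3514), down 90.9560 (V=-141.5209). Price -73.0656; hedge Δ=1.0000, bond B=-178.8284.
  t=2,j=1: stock 173.4018 → up 244.4965 (V=12.0196), down 149.1255 (V=-83.3514). Price -5.4266; hedge Δ=1.0000, bond B=-178.8284.
  t=2,j=2: stock 284.2983 → up 400.8606 (V=168.3837), down 244.4965 (V=12.0196). Price 105.4699; hedge Δ=1.0000, bond B=-178.8284.
  t=1,j=0: stock 122.9800 → up 173.4018 (V=-5.4266), down 105.7628 (V=-73.0656). Price -14.5803; hedge Δ=1.0000, bond B=-137.5603.
  t=1,j=1: stock 201.6300 → up 284.2983 (V=105.4699), down 173.4018 (V=-5.4266). Price 64.0697; hedge Δ=1.0000, bond B=-137.5603.
  t=0,j=0: stock 143.0000 → up 201.6300 (V=64.0697), down 122.9800 (V=-14.5803). Price 37.1844; hedge Δ=1.0000, bond B=-105.8156.
The time-0 hedge costs 37.1844, which is the no-arbitrage price.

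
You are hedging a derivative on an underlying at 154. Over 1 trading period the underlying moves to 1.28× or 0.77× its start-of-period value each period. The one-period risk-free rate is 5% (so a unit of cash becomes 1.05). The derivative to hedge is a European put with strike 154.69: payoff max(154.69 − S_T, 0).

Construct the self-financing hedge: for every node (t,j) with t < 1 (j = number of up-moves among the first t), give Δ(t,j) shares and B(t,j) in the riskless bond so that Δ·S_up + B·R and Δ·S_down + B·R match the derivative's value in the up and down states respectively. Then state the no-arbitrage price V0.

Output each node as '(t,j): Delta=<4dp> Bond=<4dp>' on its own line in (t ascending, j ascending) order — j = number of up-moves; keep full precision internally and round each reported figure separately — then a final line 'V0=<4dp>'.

(0,0): Delta=-0.4598 Bond=86.3134
V0=15.5094

The replicating-portfolio and risk-neutral prices coincide; use p* = (1.05−0.77)/(1.28−0.77) = 0.5490 for the latter.
Terminal payoffs: V(1,0)=36.1100, V(1,1)=0.0000
(0,0): S=154.0000. Δ = (V_up−V_dn)/(S_up−S_dn) = (0.0000−36.1100)/(197.1200−118.5800) = -0.4598. V = [p*·0.0000 + (1−p*)·36.1100]/1.05 = 15.5094. B = V − Δ·S = 86.3134.
The time-0 hedge costs 15.5094, which is the no-arbitrage price.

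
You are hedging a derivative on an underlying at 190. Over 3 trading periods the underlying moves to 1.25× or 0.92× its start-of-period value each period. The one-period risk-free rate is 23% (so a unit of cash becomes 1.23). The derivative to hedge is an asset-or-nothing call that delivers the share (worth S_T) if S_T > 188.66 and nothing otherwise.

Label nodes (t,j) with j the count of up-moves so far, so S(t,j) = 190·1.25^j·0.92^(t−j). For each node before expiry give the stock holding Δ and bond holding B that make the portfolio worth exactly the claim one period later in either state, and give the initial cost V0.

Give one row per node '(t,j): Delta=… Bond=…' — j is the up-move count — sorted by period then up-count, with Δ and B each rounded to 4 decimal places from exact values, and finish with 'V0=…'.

Risk-neutral probability p* = (R−d)/(u−d) = (1.23−0.92)/(1.25−0.92) = 0.9394.
Terminal values V(3,·): V(3,0)=0.0000, V(3,1)=201.0200, V(3,2)=273.1250, V(3,3)=371.0938
  t=2,j=0: stock 160.8160 → up 201.0200 (V=201.0200), down 147.9507 (V=0.0000). Price 153.5260; hedge Δ=3.7879, bond B=-455.6255.
  t=2,j=1: stock 218.5000 → up 273.1250 (V=273.1250), down 201.0200 (V=201.0200). Price 218.5000; hedge Δ=1.0000, bond B=0.0000.
  t=2,j=2: stock 296.8750 → up 371.0938 (V=371.0938), down 273.1250 (V=273.1250). Price 296.8750; hedge Δ=1.0000, bond B=0.0000.
  t=1,j=0: stock 174.8000 → up 218.5000 (V=218.5000), down 160.8160 (V=153.5260). Price 174.4408; hedge Δ=1.1264, bond B=-22.4501.
  t=1,j=1: stock 237.5000 → up 296.8750 (V=296.8750), down 218.5000 (V=218.5000). Price 237.5000; hedge Δ=1.0000, bond B=0.0000.
  t=0,j=0: stock 190.0000 → up 237.5000 (V=237.5000), down 174.8000 (V=174.4408). Price 189.9823; hedge Δ=1.0057, bond B=-1.1062.
Self-financing check: at every node Δ·S+B equals the discounted successor values.

(0,0): Delta=1.0057 Bond=-1.1062
(1,0): Delta=1.1264 Bond=-22.4501
(1,1): Delta=1.0000 Bond=0.0000
(2,0): Delta=3.7879 Bond=-455.6255
(2,1): Delta=1.0000 Bond=0.0000
(2,2): Delta=1.0000 Bond=0.0000
V0=189.9823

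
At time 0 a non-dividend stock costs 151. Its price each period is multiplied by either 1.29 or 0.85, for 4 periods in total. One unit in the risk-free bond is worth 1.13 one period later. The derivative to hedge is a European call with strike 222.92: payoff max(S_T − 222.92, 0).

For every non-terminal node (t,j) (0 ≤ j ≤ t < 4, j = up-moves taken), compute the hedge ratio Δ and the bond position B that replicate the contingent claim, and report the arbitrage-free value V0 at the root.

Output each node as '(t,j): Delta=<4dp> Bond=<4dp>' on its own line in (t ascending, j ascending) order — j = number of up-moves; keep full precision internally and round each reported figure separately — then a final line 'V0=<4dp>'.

(0,0): Delta=0.6258 Bond=-62.7691
(1,0): Delta=0.2954 Bond=-28.5226
(1,1): Delta=0.7502 Bond=-95.1613
(2,0): Delta=0.0000 Bond=0.0000
(2,1): Delta=0.4067 Bond=-50.6480
(2,2): Delta=0.8796 Bond=-140.0375
(3,0): Delta=0.0000 Bond=0.0000
(3,1): Delta=0.0000 Bond=0.0000
(3,2): Delta=0.5598 Bond=-89.9365
(3,3): Delta=1.0000 Bond=-197.2743
V0=31.7306

The replicating-portfolio and risk-neutral prices coincide; use p* = (1.13−0.85)/(1.29−0.85) = 0.6364 for the latter.
At expiry t=4: V(4,0)=0.0000, V(4,1)=0.0000, V(4,2)=0.0000, V(4,3)=52.6075, V(4,4)=195.2336
(3,0): S=92.7329. Δ = (V_up−V_dn)/(S_up−S_dn) = (0.0000−0.0000)/(119.6254−78.8229) = 0.0000. V = [p*·0.0000 + (1−p*)·0.0000]/1.13 = 0.0000. B = V − Δ·S = 0.0000.
(3,1): S=140.7358. Δ = (V_up−V_dn)/(S_up−S_dn) = (0.0000−0.0000)/(181.5491−119.6254) = 0.0000. V = [p*·0.0000 + (1−p*)·0.0000]/1.13 = 0.0000. B = V − Δ·S = 0.0000.
(3,2): S=213.5872. Δ = (V_up−V_dn)/(S_up−S_dn) = (52.6075−0.0000)/(275.5275−181.5491) = 0.5598. V = [p*·52.6075 + (1−p*)·0.0000]/1.13 = 29.6261. B = V − Δ·S = -89.9365.
(3,3): S=324.1500. Δ = (V_up−V_dn)/(S_up−S_dn) = (195.2336−52.6075)/(418.1536−275.5275) = 1.0000. V = [p*·195.2336 + (1−p*)·52.6075]/1.13 = 126.8757. B = V − Δ·S = -197.2743.
(2,0): S=109.0975. Δ = (V_up−V_dn)/(S_up−S_dn) = (0.0000−0.0000)/(140.7358−92.7329) = 0.0000. V = [p*·0.0000 + (1−p*)·0.0000]/1.13 = 0.0000. B = V − Δ·S = 0.0000.
(2,1): S=165.5715. Δ = (V_up−V_dn)/(S_up−S_dn) = (29.6261−0.0000)/(213.5872−140.7358) = 0.4067. V = [p*·29.6261 + (1−p*)·0.0000]/1.13 = 16.6841. B = V − Δ·S = -50.6480.
(2,2): S=251.2791. Δ = (V_up−V_dn)/(S_up−S_dn) = (126.8757−29.6261)/(324.1500−213.5872) = 0.8796. V = [p*·126.8757 + (1−p*)·29.6261]/1.13 = 80.9843. B = V − Δ·S = -140.0375.
(1,0): S=128.3500. Δ = (V_up−V_dn)/(S_up−S_dn) = (16.6841−0.0000)/(165.5715−109.0975) = 0.2954. V = [p*·16.6841 + (1−p*)·0.0000]/1.13 = 9.3957. B = V − Δ·S = -28.5226.
(1,1): S=194.7900. Δ = (V_up−V_dn)/(S_up−S_dn) = (80.9843−16.6841)/(251.2791−165.5715) = 0.7502. V = [p*·80.9843 + (1−p*)·16.6841]/1.13 = 50.9756. B = V − Δ·S = -95.1613.
(0,0): S=151.0000. Δ = (V_up−V_dn)/(S_up−S_dn) = (50.9756−9.3957)/(194.7900−128.3500) = 0.6258. V = [p*·50.9756 + (1−p*)·9.3957]/1.13 = 31.7306. B = V − Δ·S = -62.7691.
Check: Δ(0,0)·S0 + B(0,0) = 31.7306 = V0.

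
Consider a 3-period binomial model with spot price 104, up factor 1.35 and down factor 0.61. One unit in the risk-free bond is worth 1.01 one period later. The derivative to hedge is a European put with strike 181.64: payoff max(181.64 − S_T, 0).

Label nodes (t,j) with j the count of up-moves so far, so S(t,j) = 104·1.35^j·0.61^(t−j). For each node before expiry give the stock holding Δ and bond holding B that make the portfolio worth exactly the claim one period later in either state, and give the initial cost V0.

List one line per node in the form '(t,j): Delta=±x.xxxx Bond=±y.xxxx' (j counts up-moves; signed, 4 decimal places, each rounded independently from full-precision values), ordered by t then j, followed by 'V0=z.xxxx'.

The replicating-portfolio and risk-neutral prices coincide; use p* = (1.01−0.61)/(1.35−0.61) = 0.5405 for the latter.
Payoff layer (t=3): V(3,0)=158.0340, V(3,1)=129.3972, V(3,2)=66.0206, V(3,3)=0.0000
  t=2,j=0: stock 38.6984 → up 52.2428 (V=129.3972), down 23.6060 (V=158.0340). Price 141.1432; hedge Δ=-1.0000, bond B=179.8416.
  t=2,j=1: stock 85.6440 → up 115.6194 (V=66.0206), down 52.2428 (V=129.3972). Price 94.1976; hedge Δ=-1.0000, bond B=179.8416.
  t=2,j=2: stock 189.5400 → up 255.8790 (V=0.0000), down 115.6194 (V=66.0206). Price 30.0335; hedge Δ=-0.4707, bond B=119.2505.
  t=1,j=0: stock 63.4400 → up 85.6440 (V=94.1976), down 38.6984 (V=141.1432). Price 114.6210; hedge Δ=-1.0000, bond B=178.0610.
  t=1,j=1: stock 140.4000 → up 189.5400 (V=30.0335), down 85.6440 (V=94.1976). Price 58.9250; hedge Δ=-0.6176, bond B=145.6333.
  t=0,j=0: stock 104.0000 → up 140.4000 (V=58.9250), down 63.4400 (V=114.6210). Price 83.6783; hedge Δ=-0.7237, bond B=158.9431.
Root portfolio cost Δ·104+B reproduces V0=83.6783.

(0,0): Delta=-0.7237 Bond=158.9431
(1,0): Delta=-1.0000 Bond=178.0610
(1,1): Delta=-0.6176 Bond=145.6333
(2,0): Delta=-1.0000 Bond=179.8416
(2,1): Delta=-1.0000 Bond=179.8416
(2,2): Delta=-0.4707 Bond=119.2505
V0=83.6783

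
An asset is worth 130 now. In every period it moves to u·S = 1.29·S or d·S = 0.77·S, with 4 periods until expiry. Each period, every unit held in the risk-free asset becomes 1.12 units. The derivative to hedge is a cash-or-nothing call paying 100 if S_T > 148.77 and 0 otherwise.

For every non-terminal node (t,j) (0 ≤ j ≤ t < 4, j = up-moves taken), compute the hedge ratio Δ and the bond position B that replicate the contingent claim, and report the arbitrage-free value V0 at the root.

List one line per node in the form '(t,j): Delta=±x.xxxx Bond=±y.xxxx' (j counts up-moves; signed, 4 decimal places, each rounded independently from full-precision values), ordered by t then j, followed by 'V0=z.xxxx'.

(0,0): Delta=0.4678 Bond=-22.4344
(1,0): Delta=0.6938 Bond=-47.7488
(1,1): Delta=0.4023 Bond=-14.1386
(2,0): Delta=0.0000 Bond=0.0000
(2,1): Delta=0.8950 Bond=-79.4540
(2,2): Delta=0.2595 Bond=15.0653
(3,0): Delta=0.0000 Bond=0.0000
(3,1): Delta=0.0000 Bond=0.0000
(3,2): Delta=1.1545 Bond=-132.2115
(3,3): Delta=0.0000 Bond=89.2857
V0=38.3845

The replicating-portfolio and risk-neutral prices coincide; use p* = (1.12−0.77)/(1.29−0.77) = 0.6731 for the latter.
At expiry t=4: V(4,0)=0.0000, V(4,1)=0.0000, V(4,2)=0.0000, V(4,3)=100.0000, V(4,4)=100.0000
Node (3,0) S=59.3493: V=(p*·0.0000+(1−p*)·0.0000)/1.12=0.0000; Δ=(0.0000−0.0000)/(76.5606−45.6990)=0.0000; B=V−Δ·S=0.0000
Node (3,1) S=99.4293: V=(p*·0.0000+(1−p*)·0.0000)/1.12=0.0000; Δ=(0.0000−0.0000)/(128.2638−76.5606)=0.0000; B=V−Δ·S=0.0000
Node (3,2) S=166.5764: V=(p*·100.0000+(1−p*)·0.0000)/1.12=60.0962; Δ=(100.0000−0.0000)/(214.8836−128.2638)=1.1545; B=V−Δ·S=-132.2115
Node (3,3) S=279.0696: V=(p*·100.0000+(1−p*)·100.0000)/1.12=89.2857; Δ=(100.0000−100.0000)/(359.9997−214.8836)=0.0000; B=V−Δ·S=89.2857
Node (2,0) S=77.0770: V=(p*·0.0000+(1−p*)·0.0000)/1.12=0.0000; Δ=(0.0000−0.0000)/(99.4293−59.3493)=0.0000; B=V−Δ·S=0.0000
Node (2,1) S=129.1290: V=(p*·60.0962+(1−p*)·0.0000)/1.12=36.1155; Δ=(60.0962−0.0000)/(166.5764−99.4293)=0.8950; B=V−Δ·S=-79.4540
Node (2,2) S=216.3330: V=(p*·89.2857+(1−p*)·60.0962)/1.12=71.1991; Δ=(89.2857−60.0962)/(279.0696−166.5764)=0.2595; B=V−Δ·S=15.0653
Node (1,0) S=100.1000: V=(p*·36.1155+(1−p*)·0.0000)/1.12=21.7040; Δ=(36.1155−0.0000)/(129.1290−77.0770)=0.6938; B=V−Δ·S=-47.7488
Node (1,1) S=167.7000: V=(p*·71.1991+(1−p*)·36.1155)/1.12=53.3299; Δ=(71.1991−36.1155)/(216.3330−129.1290)=0.4023; B=V−Δ·S=-14.1386
Node (0,0) S=130.0000: V=(p*·53.3299+(1−p*)·21.7040)/1.12=38.3845; Δ=(53.3299−21.7040)/(167.7000−100.1000)=0.4678; B=V−Δ·S=-22.4344
The time-0 hedge costs 38.3845, which is the no-arbitrage price.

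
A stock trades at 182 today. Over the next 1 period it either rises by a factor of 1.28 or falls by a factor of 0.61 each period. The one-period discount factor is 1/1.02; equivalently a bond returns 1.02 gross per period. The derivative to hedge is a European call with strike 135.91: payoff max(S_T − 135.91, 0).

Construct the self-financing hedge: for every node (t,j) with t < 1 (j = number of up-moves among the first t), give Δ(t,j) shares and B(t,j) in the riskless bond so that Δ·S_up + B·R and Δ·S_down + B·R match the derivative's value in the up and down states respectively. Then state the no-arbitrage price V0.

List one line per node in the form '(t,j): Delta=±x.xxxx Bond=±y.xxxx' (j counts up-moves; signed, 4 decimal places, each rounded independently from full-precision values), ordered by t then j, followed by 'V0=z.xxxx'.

(0,0): Delta=0.7959 Bond=-86.6264
V0=58.2243

No-arbitrage ⇒ martingale measure with p* = (R−d)/(u−d) = 0.6119.
Terminal payoffs: V(1,0)=0.0000, V(1,1)=97.0500
Node (0,0) S=182.0000: V=(p*·97.0500+(1−p*)·0.0000)/1.02=58.2243; Δ=(97.0500−0.0000)/(232.9600−111.0200)=0.7959; B=V−Δ·S=-86.6264
Check: Δ(0,0)·S0 + B(0,0) = 58.2243 = V0.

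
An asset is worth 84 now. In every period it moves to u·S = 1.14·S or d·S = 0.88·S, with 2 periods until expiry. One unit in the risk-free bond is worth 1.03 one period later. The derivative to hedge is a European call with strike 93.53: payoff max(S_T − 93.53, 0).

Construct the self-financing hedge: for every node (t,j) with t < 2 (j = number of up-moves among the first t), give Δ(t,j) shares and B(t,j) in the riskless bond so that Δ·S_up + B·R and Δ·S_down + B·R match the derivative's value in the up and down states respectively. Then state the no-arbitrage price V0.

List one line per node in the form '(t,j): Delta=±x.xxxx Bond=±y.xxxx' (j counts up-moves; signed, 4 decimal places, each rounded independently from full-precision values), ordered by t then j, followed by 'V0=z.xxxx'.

(0,0): Delta=0.4010 Bond=-28.7799
(1,0): Delta=0.0000 Bond=0.0000
(1,1): Delta=0.6280 Bond=-51.3817
V0=4.9057

The replicating-portfolio and risk-neutral prices coincide; use p* = (1.03−0.88)/(1.14−0.88) = 0.5769 for the latter.
Terminal values V(2,·): V(2,0)=0.0000, V(2,1)=0.0000, V(2,2)=15.6364
Node (1,0) S=73.9200: V=(p*·0.0000+(1−p*)·0.0000)/1.03=0.0000; Δ=(0.0000−0.0000)/(84.2688−65.0496)=0.0000; B=V−Δ·S=0.0000
Node (1,1) S=95.7600: V=(p*·15.6364+(1−p*)·0.0000)/1.03=8.7583; Δ=(15.6364−0.0000)/(109.1664−84.2688)=0.6280; B=V−Δ·S=-51.3817
Node (0,0) S=84.0000: V=(p*·8.7583+(1−p*)·0.0000)/1.03=4.9057; Δ=(8.7583−0.0000)/(95.7600−73.9200)=0.4010; B=V−Δ·S=-28.7799
Check: Δ(0,0)·S0 + B(0,0) = 4.9057 = V0.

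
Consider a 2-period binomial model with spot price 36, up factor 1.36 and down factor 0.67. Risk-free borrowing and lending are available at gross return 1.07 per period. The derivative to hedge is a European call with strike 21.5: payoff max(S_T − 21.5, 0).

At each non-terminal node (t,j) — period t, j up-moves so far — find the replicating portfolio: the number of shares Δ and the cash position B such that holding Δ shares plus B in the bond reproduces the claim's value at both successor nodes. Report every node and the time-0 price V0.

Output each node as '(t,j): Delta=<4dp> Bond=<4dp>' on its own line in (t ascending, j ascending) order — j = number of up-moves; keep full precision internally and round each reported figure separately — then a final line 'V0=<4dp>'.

Under the risk-neutral measure, an up-move has probability p* = (R−d)/(u−d) = 0.5797 and values discount at R = 1.07.
Terminal values V(2,·): V(2,0)=0.0000, V(2,1)=11.3032, V(2,2)=45.0856
  t=1,j=0: stock 24.1200 → up 32.8032 (V=11.3032), down 16.1604 (V=0.0000). Price 6.1239; hedge Δ=0.6792, bond B=-10.2575.
  t=1,j=1: stock 48.9600 → up 66.5856 (V=45.0856), down 32.8032 (V=11.3032). Price 28.8665; hedge Δ=1.0000, bond B=-20.0935.
  t=0,j=0: stock 36.0000 → up 48.9600 (V=28.8665), down 24.1200 (V=6.1239). Price 18.0449; hedge Δ=0.9156, bond B=-14.9154.
The time-0 hedge costs 18.0449, which is the no-arbitrage price.

(0,0): Delta=0.9156 Bond=-14.9154
(1,0): Delta=0.6792 Bond=-10.2575
(1,1): Delta=1.0000 Bond=-20.0935
V0=18.0449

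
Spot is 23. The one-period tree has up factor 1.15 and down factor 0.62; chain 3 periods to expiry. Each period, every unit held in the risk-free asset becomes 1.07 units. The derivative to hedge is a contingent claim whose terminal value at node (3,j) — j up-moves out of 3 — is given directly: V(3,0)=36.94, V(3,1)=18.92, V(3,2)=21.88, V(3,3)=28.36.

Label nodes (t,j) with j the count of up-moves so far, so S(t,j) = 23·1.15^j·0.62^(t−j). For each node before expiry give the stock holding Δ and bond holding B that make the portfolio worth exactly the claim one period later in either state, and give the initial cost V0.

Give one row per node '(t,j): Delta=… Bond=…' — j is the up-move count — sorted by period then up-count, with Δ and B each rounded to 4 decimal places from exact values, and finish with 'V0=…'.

No-arbitrage ⇒ martingale measure with p* = (R−d)/(u−d) = 0.8491.
Payoff layer (t=3): V(3,0)=36.9400, V(3,1)=18.9200, V(3,2)=21.8800, V(3,3)=28.3600
(2,0): S=8.8412. Δ = (V_up−V_dn)/(S_up−S_dn) = (18.9200−36.9400)/(10.1674−5.4815) = -3.8456. V = [p*·18.9200 + (1−p*)·36.9400]/1.07 = 20.2243. B = V − Δ·S = 54.2243.
(2,1): S=16.3990. Δ = (V_up−V_dn)/(S_up−S_dn) = (21.8800−18.9200)/(18.8589−10.1674) = 0.3406. V = [p*·21.8800 + (1−p*)·18.9200]/1.07 = 20.0310. B = V − Δ·S = 14.4461.
(2,2): S=30.4175. Δ = (V_up−V_dn)/(S_up−S_dn) = (28.3600−21.8800)/(34.9801−18.8588) = 0.4020. V = [p*·28.3600 + (1−p*)·21.8800]/1.07 = 25.5905. B = V − Δ·S = 13.3641.
(1,0): S=14.2600. Δ = (V_up−V_dn)/(S_up−S_dn) = (20.0310−20.2243)/(16.3990−8.8412) = -0.0256. V = [p*·20.0310 + (1−p*)·20.2243]/1.07 = 18.7479. B = V − Δ·S = 19.1125.
(1,1): S=26.4500. Δ = (V_up−V_dn)/(S_up−S_dn) = (25.5905−20.0310)/(30.4175−16.3990) = 0.3966. V = [p*·25.5905 + (1−p*)·20.0310]/1.07 = 23.1321. B = V − Δ·S = 12.6425.
(0,0): S=23.0000. Δ = (V_up−V_dn)/(S_up−S_dn) = (23.1321−18.7479)/(26.4500−14.2600) = 0.3597. V = [p*·23.1321 + (1−p*)·18.7479]/1.07 = 21.0003. B = V − Δ·S = 12.7281.
The time-0 hedge costs 21.0003, which is the no-arbitrage price.

(0,0): Delta=0.3597 Bond=12.7281
(1,0): Delta=-0.0256 Bond=19.1125
(1,1): Delta=0.3966 Bond=12.6425
(2,0): Delta=-3.8456 Bond=54.2243
(2,1): Delta=0.3406 Bond=14.4461
(2,2): Delta=0.4020 Bond=13.3641
V0=21.0003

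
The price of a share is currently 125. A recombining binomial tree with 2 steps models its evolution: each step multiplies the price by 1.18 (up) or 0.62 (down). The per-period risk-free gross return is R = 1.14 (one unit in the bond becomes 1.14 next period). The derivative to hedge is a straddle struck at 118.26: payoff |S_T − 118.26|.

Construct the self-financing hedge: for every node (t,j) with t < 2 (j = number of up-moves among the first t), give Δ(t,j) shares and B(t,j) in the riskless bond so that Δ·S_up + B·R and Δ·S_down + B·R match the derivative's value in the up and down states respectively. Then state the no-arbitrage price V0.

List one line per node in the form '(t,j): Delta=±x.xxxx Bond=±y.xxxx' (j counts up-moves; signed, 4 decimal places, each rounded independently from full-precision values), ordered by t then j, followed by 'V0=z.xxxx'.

(0,0): Delta=0.2984 Bond=2.7308
(1,0): Delta=-1.0000 Bond=103.7368
(1,1): Delta=0.3508 Bond=-4.6272
V0=40.0272

No-arbitrage ⇒ martingale measure with p* = (R−d)/(u−d) = 0.9286.
At expiry t=2: V(2,0)=70.2100, V(2,1)=26.8100, V(2,2)=55.7900
Node (1,0) S=77.5000: V=(p*·26.8100+(1−p*)·70.2100)/1.14=26.2368; Δ=(26.8100−70.2100)/(91.4500−48.0500)=-1.0000; B=V−Δ·S=103.7368
Node (1,1) S=147.5000: V=(p*·55.7900+(1−p*)·26.8100)/1.14=47.1228; Δ=(55.7900−26.8100)/(174.0500−91.4500)=0.3508; B=V−Δ·S=-4.6272
Node (0,0) S=125.0000: V=(p*·47.1228+(1−p*)·26.2368)/1.14=40.0272; Δ=(47.1228−26.2368)/(147.5000−77.5000)=0.2984; B=V−Δ·S=2.7308
Each (Δ,B) replicates both successor values, so the strategy is self-financing and V0 is arbitrage-free.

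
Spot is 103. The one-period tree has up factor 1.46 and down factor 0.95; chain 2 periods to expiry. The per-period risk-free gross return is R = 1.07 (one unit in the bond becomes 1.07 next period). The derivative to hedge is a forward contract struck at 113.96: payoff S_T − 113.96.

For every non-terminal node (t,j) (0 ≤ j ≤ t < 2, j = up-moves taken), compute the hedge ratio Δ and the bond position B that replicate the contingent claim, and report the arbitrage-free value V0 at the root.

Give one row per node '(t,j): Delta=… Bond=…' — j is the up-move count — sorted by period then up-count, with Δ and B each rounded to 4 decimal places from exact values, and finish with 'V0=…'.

(0,0): Delta=1.0000 Bond=-99.5371
(1,0): Delta=1.0000 Bond=-106.5047
(1,1): Delta=1.0000 Bond=-106.5047
V0=3.4629

The replicating-portfolio and risk-neutral prices coincide; use p* = (1.07−0.95)/(1.46−0.95) = 0.2353 for the latter.
Payoff layer (t=2): V(2,0)=-21.0025, V(2,1)=28.9010, V(2,2)=105.5948
Node (1,0) S=97.8500: V=(p*·28.9010+(1−p*)·-21.0025)/1.07=-8.6547; Δ=(28.9010−-21.0025)/(142.8610−92.9575)=1.0000; B=V−Δ·S=-106.5047
Node (1,1) S=150.3800: V=(p*·105.5948+(1−p*)·28.9010)/1.07=43.8753; Δ=(105.5948−28.9010)/(219.5548−142.8610)=1.0000; B=V−Δ·S=-106.5047
Node (0,0) S=103.0000: V=(p*·43.8753+(1−p*)·-8.6547)/1.07=3.4629; Δ=(43.8753−-8.6547)/(150.3800−97.8500)=1.0000; B=V−Δ·S=-99.5371
Check: Δ(0,0)·S0 + B(0,0) = 3.4629 = V0.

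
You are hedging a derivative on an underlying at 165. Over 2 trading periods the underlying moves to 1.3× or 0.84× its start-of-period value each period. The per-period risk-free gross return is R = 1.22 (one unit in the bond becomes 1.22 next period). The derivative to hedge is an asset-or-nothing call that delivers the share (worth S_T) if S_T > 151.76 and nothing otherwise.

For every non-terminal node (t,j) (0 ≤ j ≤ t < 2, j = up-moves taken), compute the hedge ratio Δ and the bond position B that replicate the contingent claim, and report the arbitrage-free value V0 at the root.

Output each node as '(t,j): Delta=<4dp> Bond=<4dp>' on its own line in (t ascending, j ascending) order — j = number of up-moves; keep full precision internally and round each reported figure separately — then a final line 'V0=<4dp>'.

(0,0): Delta=1.2187 Bond=-38.4451
(1,0): Delta=2.8261 Bond=-269.6921
(1,1): Delta=1.0000 Bond=0.0000
V0=162.6342

No-arbitrage ⇒ martingale measure with p* = (R−d)/(u−d) = 0.8261.
Terminal values V(2,·): V(2,0)=0.0000, V(2,1)=180.1800, V(2,2)=278.8500
(1,0): S=138.6000. Δ = (V_up−V_dn)/(S_up−S_dn) = (180.1800−0.0000)/(180.1800−116.4240) = 2.8261. V = [p*·180.1800 + (1−p*)·0.0000]/1.22 = 122.0036. B = V − Δ·S = -269.6921.
(1,1): S=214.5000. Δ = (V_up−V_dn)/(S_up−S_dn) = (278.8500−180.1800)/(278.8500−180.1800) = 1.0000. V = [p*·278.8500 + (1−p*)·180.1800]/1.22 = 214.5000. B = V − Δ·S = 0.0000.
(0,0): S=165.0000. Δ = (V_up−V_dn)/(S_up−S_dn) = (214.5000−122.0036)/(214.5000−138.6000) = 1.2187. V = [p*·214.5000 + (1−p*)·122.0036]/1.22 = 162.6342. B = V − Δ·S = -38.4451.
The time-0 hedge costs 162.6342, which is the no-arbitrage price.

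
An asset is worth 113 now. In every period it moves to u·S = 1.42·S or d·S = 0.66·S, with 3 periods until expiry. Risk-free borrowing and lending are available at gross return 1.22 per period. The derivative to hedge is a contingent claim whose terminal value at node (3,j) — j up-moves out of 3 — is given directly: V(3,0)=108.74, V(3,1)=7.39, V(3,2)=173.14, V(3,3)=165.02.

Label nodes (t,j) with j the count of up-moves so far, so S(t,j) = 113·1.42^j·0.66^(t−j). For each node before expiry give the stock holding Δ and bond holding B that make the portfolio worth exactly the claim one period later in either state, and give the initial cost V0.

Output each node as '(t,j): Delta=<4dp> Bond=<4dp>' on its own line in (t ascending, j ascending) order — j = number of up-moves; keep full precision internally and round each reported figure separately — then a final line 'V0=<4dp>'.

Under the risk-neutral measure, an up-move has probability p* = (R−d)/(u−d) = 0.7368 and values discount at R = 1.22.
At expiry t=3: V(3,0)=108.7400, V(3,1)=7.3900, V(3,2)=173.1400, V(3,3)=165.0200
(2,0): S=49.2228. Δ = (V_up−V_dn)/(S_up−S_dn) = (7.3900−108.7400)/(69.8964−32.4870) = -2.7092. V = [p*·7.3900 + (1−p*)·108.7400]/1.22 = 27.9189. B = V − Δ·S = 161.2742.
(2,1): S=105.9036. Δ = (V_up−V_dn)/(S_up−S_dn) = (173.1400−7.3900)/(150.3831−69.8964) = 2.0593. V = [p*·173.1400 + (1−p*)·7.3900]/1.22 = 106.1652. B = V − Δ·S = -111.9269.
(2,2): S=227.8532. Δ = (V_up−V_dn)/(S_up−S_dn) = (165.0200−173.1400)/(323.5515−150.3831) = -0.0469. V = [p*·165.0200 + (1−p*)·173.1400]/1.22 = 137.0138. B = V − Δ·S = 147.6980.
(1,0): S=74.5800. Δ = (V_up−V_dn)/(S_up−S_dn) = (106.1652−27.9189)/(105.9036−49.2228) = 1.3805. V = [p*·106.1652 + (1−p*)·27.9189]/1.22 = 70.1427. B = V − Δ·S = -32.8130.
(1,1): S=160.4600. Δ = (V_up−V_dn)/(S_up−S_dn) = (137.0138−106.1652)/(227.8532−105.9036) = 0.2530. V = [p*·137.0138 + (1−p*)·106.1652]/1.22 = 105.6523. B = V − Δ·S = 65.0620.
(0,0): S=113.0000. Δ = (V_up−V_dn)/(S_up−S_dn) = (105.6523−70.1427)/(160.4600−74.5800) = 0.4135. V = [p*·105.6523 + (1−p*)·70.1427]/1.22 = 78.9407. B = V − Δ·S = 32.2176.
The time-0 hedge costs 78.9407, which is the no-arbitrage price.

(0,0): Delta=0.4135 Bond=32.2176
(1,0): Delta=1.3805 Bond=-32.8130
(1,1): Delta=0.2530 Bond=65.0620
(2,0): Delta=-2.7092 Bond=161.2742
(2,1): Delta=2.0593 Bond=-111.9269
(2,2): Delta=-0.0469 Bond=147.6980
V0=78.9407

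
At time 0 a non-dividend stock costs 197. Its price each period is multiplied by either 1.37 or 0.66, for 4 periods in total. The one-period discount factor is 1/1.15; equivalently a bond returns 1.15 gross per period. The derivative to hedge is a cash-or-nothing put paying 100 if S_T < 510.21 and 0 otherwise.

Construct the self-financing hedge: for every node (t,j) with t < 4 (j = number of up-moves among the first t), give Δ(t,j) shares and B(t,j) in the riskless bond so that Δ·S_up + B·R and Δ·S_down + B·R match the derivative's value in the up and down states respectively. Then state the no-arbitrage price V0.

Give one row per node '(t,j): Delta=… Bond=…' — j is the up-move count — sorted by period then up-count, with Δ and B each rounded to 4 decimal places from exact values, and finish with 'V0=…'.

(0,0): Delta=-0.1545 Bond=74.6459
(1,0): Delta=0.0000 Bond=65.7516
(1,1): Delta=-0.1879 Bond=94.8633
(2,0): Delta=0.0000 Bond=75.6144
(2,1): Delta=0.0000 Bond=75.6144
(2,2): Delta=-0.2286 Bond=124.1240
(3,0): Delta=0.0000 Bond=86.9565
(3,1): Delta=0.0000 Bond=86.9565
(3,2): Delta=0.0000 Bond=86.9565
(3,3): Delta=-0.2780 Bond=167.7893
V0=44.2047

Since d<R<u, set p* = (R−d)/(u−d) = 0.6901; price each node as the discounted p*-expectation of its children.
Terminal payoffs: V(4,0)=100.0000, V(4,1)=100.0000, V(4,2)=100.0000, V(4,3)=100.0000, V(4,4)=0.0000
  t=3,j=0: stock 56.6367 → up 77.5923 (V=100.0000), down 37.3802 (V=100.0000). Price 86.9565; hedge Δ=0.0000, bond B=86.9565.
  t=3,j=1: stock 117.5641 → up 161.0628 (V=100.0000), down 77.5923 (V=100.0000). Price 86.9565; hedge Δ=0.0000, bond B=86.9565.
  t=3,j=2: stock 244.0345 → up 334.3273 (V=100.0000), down 161.0628 (V=100.0000). Price 86.9565; hedge Δ=0.0000, bond B=86.9565.
  t=3,j=3: stock 506.5565 → up 693.9825 (V=0.0000), down 334.3273 (V=100.0000). Price 26.9443; hedge Δ=-0.2780, bond B=167.7893.
  t=2,j=0: stock 85.8132 → up 117.5641 (V=86.9565), down 56.6367 (V=86.9565). Price 75.6144; hedge Δ=0.0000, bond B=75.6144.
  t=2,j=1: stock 178.1274 → up 244.0345 (V=86.9565), down 117.5641 (V=86.9565). Price 75.6144; hedge Δ=0.0000, bond B=75.6144.
  t=2,j=2: stock 369.7493 → up 506.5565 (V=26.9443), down 244.0345 (V=86.9565). Price 39.5997; hedge Δ=-0.2286, bond B=124.1240.
  t=1,j=0: stock 130.0200 → up 178.1274 (V=75.6144), down 85.8132 (V=75.6144). Price 65.7516; hedge Δ=0.0000, bond B=65.7516.
  t=1,j=1: stock 269.8900 → up 369.7493 (V=39.5997), down 178.1274 (V=75.6144). Price 44.1384; hedge Δ=-0.1879, bond B=94.8633.
  t=0,j=0: stock 197.0000 → up 269.8900 (V=44.1384), down 130.0200 (V=65.7516). Price 44.2047; hedge Δ=-0.1545, bond B=74.6459.
The time-0 hedge costs 44.2047, which is the no-arbitrage price.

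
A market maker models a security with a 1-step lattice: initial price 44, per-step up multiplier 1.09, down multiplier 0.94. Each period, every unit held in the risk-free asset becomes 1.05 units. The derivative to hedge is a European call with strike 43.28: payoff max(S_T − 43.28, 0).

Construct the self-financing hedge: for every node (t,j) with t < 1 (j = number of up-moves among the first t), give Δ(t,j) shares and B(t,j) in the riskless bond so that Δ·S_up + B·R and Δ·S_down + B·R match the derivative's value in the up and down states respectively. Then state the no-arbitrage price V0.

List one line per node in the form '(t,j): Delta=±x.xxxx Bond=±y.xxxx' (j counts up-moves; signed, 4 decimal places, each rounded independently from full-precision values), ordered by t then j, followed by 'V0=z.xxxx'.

(0,0): Delta=0.7091 Bond=-27.9314
V0=3.2686

Since d<R<u, set p* = (R−d)/(u−d) = 0.7333; price each node as the discounted p*-expectation of its children.
Terminal values V(1,·): V(1,0)=0.0000, V(1,1)=4.6800
Node (0,0) S=44.0000: V=(p*·4.6800+(1−p*)·0.0000)/1.05=3.2686; Δ=(4.6800−0.0000)/(47.9600−41.3600)=0.7091; B=V−Δ·S=-27.9314
Root portfolio cost Δ·44+B reproduces V0=3.2686.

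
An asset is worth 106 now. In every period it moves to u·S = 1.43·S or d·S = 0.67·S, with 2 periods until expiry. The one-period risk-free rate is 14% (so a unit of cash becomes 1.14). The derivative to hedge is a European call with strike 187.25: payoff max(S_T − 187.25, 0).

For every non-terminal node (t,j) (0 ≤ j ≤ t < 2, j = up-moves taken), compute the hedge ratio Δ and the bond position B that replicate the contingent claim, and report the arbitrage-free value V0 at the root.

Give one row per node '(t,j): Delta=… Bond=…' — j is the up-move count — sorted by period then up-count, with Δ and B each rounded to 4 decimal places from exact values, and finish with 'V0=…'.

Risk-neutral probability p* = (R−d)/(u−d) = (1.14−0.67)/(1.43−0.67) = 0.6184.
Terminal payoffs: V(2,0)=0.0000, V(2,1)=0.0000, V(2,2)=29.5094
  t=1,j=0: stock 71.0200 → up 101.5586 (V=0.0000), down 47.5834 (V=0.0000). Price 0.0000; hedge Δ=0.0000, bond B=0.0000.
  t=1,j=1: stock 151.5800 → up 216.7594 (V=29.5094), down 101.5586 (V=0.0000). Price 16.0081; hedge Δ=0.2562, bond B=-22.8201.
  t=0,j=0: stock 106.0000 → up 151.5800 (V=16.0081), down 71.0200 (V=0.0000). Price 8.6840; hedge Δ=0.1987, bond B=-12.3793.
Root portfolio cost Δ·106+B reproduces V0=8.6840.

(0,0): Delta=0.1987 Bond=-12.3793
(1,0): Delta=0.0000 Bond=0.0000
(1,1): Delta=0.2562 Bond=-22.8201
V0=8.6840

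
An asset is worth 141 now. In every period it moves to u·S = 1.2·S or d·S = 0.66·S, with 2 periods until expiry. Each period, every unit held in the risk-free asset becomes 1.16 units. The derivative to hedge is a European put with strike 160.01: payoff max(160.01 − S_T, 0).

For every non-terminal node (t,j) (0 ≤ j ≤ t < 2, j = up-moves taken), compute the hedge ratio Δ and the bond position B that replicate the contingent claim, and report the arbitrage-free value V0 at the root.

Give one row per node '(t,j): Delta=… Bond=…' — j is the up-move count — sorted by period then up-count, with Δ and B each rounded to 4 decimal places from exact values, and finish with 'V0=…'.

Under the risk-neutral measure, an up-move has probability p* = (R−d)/(u−d) = 0.9259 and values discount at R = 1.16.
Terminal values V(2,·): V(2,0)=98.5904, V(2,1)=48.3380, V(2,2)=0.0000
(1,0): S=93.0600. Δ = (V_up−V_dn)/(S_up−S_dn) = (48.3380−98.5904)/(111.6720−61.4196) = -1.0000. V = [p*·48.3380 + (1−p*)·98.5904]/1.16 = 44.8797. B = V − Δ·S = 137.9397.
(1,1): S=169.2000. Δ = (V_up−V_dn)/(S_up−S_dn) = (0.0000−48.3380)/(203.0400−111.6720) = -0.5290. V = [p*·0.0000 + (1−p*)·48.3380]/1.16 = 3.0867. B = V − Δ·S = 92.6015.
(0,0): S=141.0000. Δ = (V_up−V_dn)/(S_up−S_dn) = (3.0867−44.8797)/(169.2000−93.0600) = -0.5489. V = [p*·3.0867 + (1−p*)·44.8797]/1.16 = 5.3297. B = V − Δ·S = 82.7241.
Each (Δ,B) replicates both successor values, so the strategy is self-financing and V0 is arbitrage-free.

(0,0): Delta=-0.5489 Bond=82.7241
(1,0): Delta=-1.0000 Bond=137.9397
(1,1): Delta=-0.5290 Bond=92.6015
V0=5.3297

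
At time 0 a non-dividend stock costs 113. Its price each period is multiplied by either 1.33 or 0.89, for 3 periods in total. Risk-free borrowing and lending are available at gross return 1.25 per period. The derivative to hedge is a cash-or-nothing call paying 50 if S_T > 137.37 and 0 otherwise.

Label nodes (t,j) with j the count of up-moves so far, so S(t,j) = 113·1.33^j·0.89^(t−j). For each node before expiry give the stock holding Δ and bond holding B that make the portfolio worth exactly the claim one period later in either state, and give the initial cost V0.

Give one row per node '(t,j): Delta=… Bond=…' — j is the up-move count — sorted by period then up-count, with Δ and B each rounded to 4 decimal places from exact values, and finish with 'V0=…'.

Under the risk-neutral measure, an up-move has probability p* = (R−d)/(u−d) = 0.8182 and values discount at R = 1.25.
Payoff layer (t=3): V(3,0)=0.0000, V(3,1)=0.0000, V(3,2)=50.0000, V(3,3)=50.0000
(2,0): S=89.5073. Δ = (V_up−V_dn)/(S_up−S_dn) = (0.0000−0.0000)/(119.0447−79.6615) = 0.0000. V = [p*·0.0000 + (1−p*)·0.0000]/1.25 = 0.0000. B = V − Δ·S = 0.0000.
(2,1): S=133.7581. Δ = (V_up−V_dn)/(S_up−S_dn) = (50.0000−0.0000)/(177.8983−119.0447) = 0.8496. V = [p*·50.0000 + (1−p*)·0.0000]/1.25 = 32.7273. B = V − Δ·S = -80.9091.
(2,2): S=199.8857. Δ = (V_up−V_dn)/(S_up−S_dn) = (50.0000−50.0000)/(265.8480−177.8983) = 0.0000. V = [p*·50.0000 + (1−p*)·50.0000]/1.25 = 40.0000. B = V − Δ·S = 40.0000.
(1,0): S=100.5700. Δ = (V_up−V_dn)/(S_up−S_dn) = (32.7273−0.0000)/(133.7581−89.5073) = 0.7396. V = [p*·32.7273 + (1−p*)·0.0000]/1.25 = 21.4215. B = V − Δ·S = -52.9587.
(1,1): S=150.2900. Δ = (V_up−V_dn)/(S_up−S_dn) = (40.0000−32.7273)/(199.8857−133.7581) = 0.1100. V = [p*·40.0000 + (1−p*)·32.7273]/1.25 = 30.9421. B = V − Δ·S = 14.4132.
(0,0): S=113.0000. Δ = (V_up−V_dn)/(S_up−S_dn) = (30.9421−21.4215)/(150.2900−100.5700) = 0.1915. V = [p*·30.9421 + (1−p*)·21.4215]/1.25 = 23.3689. B = V − Δ·S = 1.7310.
Self-financing check: at every node Δ·S+B equals the discounted successor values.

(0,0): Delta=0.1915 Bond=1.7310
(1,0): Delta=0.7396 Bond=-52.9587
(1,1): Delta=0.1100 Bond=14.4132
(2,0): Delta=0.0000 Bond=0.0000
(2,1): Delta=0.8496 Bond=-80.9091
(2,2): Delta=0.0000 Bond=40.0000
V0=23.3689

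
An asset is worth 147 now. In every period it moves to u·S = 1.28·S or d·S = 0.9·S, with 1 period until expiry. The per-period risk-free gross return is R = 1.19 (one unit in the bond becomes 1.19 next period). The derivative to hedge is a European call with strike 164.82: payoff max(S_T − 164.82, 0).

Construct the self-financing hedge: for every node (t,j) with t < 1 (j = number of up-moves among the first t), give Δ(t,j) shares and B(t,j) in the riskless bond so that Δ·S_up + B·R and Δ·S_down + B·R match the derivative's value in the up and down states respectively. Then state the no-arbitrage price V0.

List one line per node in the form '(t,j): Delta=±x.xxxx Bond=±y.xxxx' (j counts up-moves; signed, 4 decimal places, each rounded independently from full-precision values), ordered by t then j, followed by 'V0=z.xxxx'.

The replicating-portfolio and risk-neutral prices coincide; use p* = (1.19−0.9)/(1.28−0.9) = 0.7632 for the latter.
Terminal payoffs: V(1,0)=0.0000, V(1,1)=23.3400
  t=0,j=0: stock 147.0000 → up 188.1600 (V=23.3400), down 132.3000 (V=0.0000). Price 14.9682; hedge Δ=0.4178, bond B=-46.4529.
Check: Δ(0,0)·S0 + B(0,0) = 14.9682 = V0.

(0,0): Delta=0.4178 Bond=-46.4529
V0=14.9682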